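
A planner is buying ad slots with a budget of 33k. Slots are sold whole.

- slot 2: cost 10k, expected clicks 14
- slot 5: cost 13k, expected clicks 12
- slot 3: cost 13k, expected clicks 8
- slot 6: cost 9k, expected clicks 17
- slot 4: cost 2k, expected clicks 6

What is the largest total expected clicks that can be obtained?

Allowing fractional choices, the relaxed optimum would be about 48.1, but ad slots are indivisible.
slot 2 + slot 5 + slot 6: cost 10 + 13 + 9 = 32 ≤ 33, expected clicks 14 + 12 + 17 = 43.
slot 2 + slot 3 + slot 6: cost 10 + 13 + 9 = 32 ≤ 33, expected clicks 14 + 8 + 17 = 39.
Best is slot 2, slot 5, and slot 6 with total expected clicks 43.

43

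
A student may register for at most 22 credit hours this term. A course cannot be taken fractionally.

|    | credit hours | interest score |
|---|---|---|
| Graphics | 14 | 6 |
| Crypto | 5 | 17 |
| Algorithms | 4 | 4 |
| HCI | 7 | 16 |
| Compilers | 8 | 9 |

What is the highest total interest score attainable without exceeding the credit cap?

42

Allowing fractional choices, the relaxed optimum would be about 44.0, but courses are indivisible.
Crypto + HCI + Compilers: credit hours 5 + 7 + 8 = 20 ≤ 22, interest score 17 + 16 + 9 = 42.
Crypto + Algorithms + HCI: credit hours 5 + 4 + 7 = 16 ≤ 22, interest score 17 + 4 + 16 = 37.
Crypto + HCI: credit hours 5 + 7 = 12 ≤ 22, interest score 17 + 16 = 33.
Best is Crypto, HCI, and Compilers with total interest score 42.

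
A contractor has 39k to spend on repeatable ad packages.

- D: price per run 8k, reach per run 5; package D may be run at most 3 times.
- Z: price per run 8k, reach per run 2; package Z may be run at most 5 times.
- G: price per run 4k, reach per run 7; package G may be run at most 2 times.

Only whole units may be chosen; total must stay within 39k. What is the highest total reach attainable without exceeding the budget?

2×D, 1×Z, and 2×G: price 32 ≤ 39, reach 2·5 + 1·2 + 2·7 = 26.
3×D and 2×G: price 32 ≤ 39, reach 3·5 + 2·7 = 29.
Best is 29.

29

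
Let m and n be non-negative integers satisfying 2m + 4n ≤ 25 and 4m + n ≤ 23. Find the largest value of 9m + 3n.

54

(m,n)=(5,3): 2·5+4·3=22≤25, 4·5+1·3=23≤23, objective 54.
(m,n)=(5,2): 2·5+4·2=18≤25, 4·5+1·2=22≤23, objective 51.
(m,n)=(4,4): 2·4+4·4=24≤25, 4·4+1·4=20≤23, objective 48.
Maximum is 54 at (m,n)=(5,3).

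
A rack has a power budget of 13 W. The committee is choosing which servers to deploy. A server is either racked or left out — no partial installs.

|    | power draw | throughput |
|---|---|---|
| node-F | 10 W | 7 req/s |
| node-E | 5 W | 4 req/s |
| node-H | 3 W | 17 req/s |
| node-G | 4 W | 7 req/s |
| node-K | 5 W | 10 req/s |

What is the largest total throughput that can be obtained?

34

Treat it as a binary knapsack problem.
Allowing fractional choices, the relaxed optimum would be about 34.8, but servers are indivisible.
node-E + node-H + node-K: power draw 5 + 3 + 5 = 13 ≤ 13, throughput 4 + 17 + 10 = 31.
node-H + node-G + node-K: power draw 3 + 4 + 5 = 12 ≤ 13, throughput 17 + 7 + 10 = 34.
Best is node-H, node-G, and node-K with total throughput 34.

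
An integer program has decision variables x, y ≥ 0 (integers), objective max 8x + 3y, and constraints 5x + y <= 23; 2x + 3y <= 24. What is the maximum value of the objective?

42

(x,y)=(3,6) is feasible, giving 42.
(x,y)=(3,5) is feasible, giving 39.
(x,y)=(3,4) is feasible, giving 36.
Maximum is 42 at (x,y)=(3,6).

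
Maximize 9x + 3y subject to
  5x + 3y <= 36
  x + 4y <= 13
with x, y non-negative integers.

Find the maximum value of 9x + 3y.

63

Relaxing integrality, the LP optimum is 64.80 at (x,y) = (7.2, 0), which is not an integer point.
(x,y)=(7,0): 5·7+3·0=35≤36, 1·7+4·0=7≤13, objective 63.
(x,y)=(6,1): 5·6+3·1=33≤36, 1·6+4·1=10≤13, objective 57.
(x,y)=(6,0): 5·6+3·0=30≤36, 1·6+4·0=6≤13, objective 54.
Maximum is 63 at (x,y)=(7,0).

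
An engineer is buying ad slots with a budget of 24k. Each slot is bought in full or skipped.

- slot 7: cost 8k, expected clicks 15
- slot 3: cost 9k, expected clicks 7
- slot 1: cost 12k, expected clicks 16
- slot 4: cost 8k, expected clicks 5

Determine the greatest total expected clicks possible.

slot 3 + slot 1: cost 9 + 12 = 21 ≤ 24, expected clicks 7 + 16 = 23.
slot 7 + slot 1: cost 8 + 12 = 20 ≤ 24, expected clicks 15 + 16 = 31.
slot 7 + slot 3: cost 8 + 9 = 17 ≤ 24, expected clicks 15 + 7 = 22.
Best is slot 7 and slot 1 with total expected clicks 31.

31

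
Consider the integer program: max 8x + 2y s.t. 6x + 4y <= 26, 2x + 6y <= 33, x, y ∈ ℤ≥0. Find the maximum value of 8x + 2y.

(x,y)=(4,0) is feasible, giving 32.
(x,y)=(3,1) is feasible, giving 26.
(x,y)=(3,0) is feasible, giving 24.
The best lattice point is (4,0), giving 32.

32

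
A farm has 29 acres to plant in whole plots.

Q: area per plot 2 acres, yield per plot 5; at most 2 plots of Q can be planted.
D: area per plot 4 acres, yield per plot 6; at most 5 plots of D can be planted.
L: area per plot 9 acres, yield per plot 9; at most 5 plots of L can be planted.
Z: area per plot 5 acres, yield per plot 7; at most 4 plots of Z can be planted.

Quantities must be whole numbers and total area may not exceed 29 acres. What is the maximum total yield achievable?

47

1×Q, 3×D, and 3×Z: area 29 ≤ 29, yield 1·5 + 3·6 + 3·7 = 44.
2×Q, 5×D, and 1×Z: area 29 ≤ 29, yield 2·5 + 5·6 + 1·7 = 47.
Best is 47.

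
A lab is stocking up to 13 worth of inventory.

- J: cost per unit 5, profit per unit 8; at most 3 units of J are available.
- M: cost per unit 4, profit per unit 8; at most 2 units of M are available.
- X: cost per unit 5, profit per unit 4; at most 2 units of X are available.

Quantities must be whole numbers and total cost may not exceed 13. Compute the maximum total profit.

Take 1×J and 2×M: cost 13 ≤ 13, profit 1·8 + 2·8 = 24.
M has the best ratio (8/4) and is taken to its limit of 2; remaining capacity is filled optimally with the others.

24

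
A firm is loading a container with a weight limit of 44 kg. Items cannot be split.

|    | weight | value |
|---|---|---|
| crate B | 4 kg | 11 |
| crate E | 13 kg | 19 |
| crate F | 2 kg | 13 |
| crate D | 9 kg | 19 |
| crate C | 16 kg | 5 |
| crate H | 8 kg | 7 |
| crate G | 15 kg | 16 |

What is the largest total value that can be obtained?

This is an integer program with binary decision variables.
Take crate B, crate E, crate F, crate D, and crate G: weight 4 + 13 + 2 + 9 + 15 = 43 ≤ 44, value 11 + 19 + 13 + 19 + 16 = 78.
No other feasible combination does better.

78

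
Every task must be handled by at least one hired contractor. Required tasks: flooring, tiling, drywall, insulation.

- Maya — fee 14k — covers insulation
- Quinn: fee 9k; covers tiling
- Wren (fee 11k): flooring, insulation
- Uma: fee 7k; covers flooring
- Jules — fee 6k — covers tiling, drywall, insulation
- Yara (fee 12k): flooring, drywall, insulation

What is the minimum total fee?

This is an integer covering problem.
Choose Uma and Jules: together they cover flooring, tiling, drywall, insulation — every task.
Total fee: 7 + 6 = 13.

13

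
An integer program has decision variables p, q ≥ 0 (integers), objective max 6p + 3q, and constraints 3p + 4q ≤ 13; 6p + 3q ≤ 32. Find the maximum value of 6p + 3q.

The continuous relaxation peaks at (4.33, 0) with value 26.00; rounding to a feasible lattice point costs some objective.
(p,q)=(4,0): 3·4+4·0=12≤13, 6·4+3·0=24≤32, objective 24.
(p,q)=(3,1): 3·3+4·1=13≤13, 6·3+3·1=21≤32, objective 21.
The best lattice point is (4,0), giving 24.

24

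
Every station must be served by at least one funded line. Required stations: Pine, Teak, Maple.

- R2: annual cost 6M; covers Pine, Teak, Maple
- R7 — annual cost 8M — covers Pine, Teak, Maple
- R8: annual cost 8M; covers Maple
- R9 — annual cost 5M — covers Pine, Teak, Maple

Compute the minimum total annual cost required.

5

This is an integer covering problem.
R9 alone covers Pine, Teak, Maple — every station.
Total annual cost: 5.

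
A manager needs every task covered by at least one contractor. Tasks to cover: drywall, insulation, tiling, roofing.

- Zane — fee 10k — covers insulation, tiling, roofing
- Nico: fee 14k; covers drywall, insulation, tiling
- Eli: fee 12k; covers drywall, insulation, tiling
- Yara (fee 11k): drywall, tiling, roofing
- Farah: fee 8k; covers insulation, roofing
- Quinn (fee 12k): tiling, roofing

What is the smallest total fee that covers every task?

19

The greedy cost-per-new-task heuristic would pick Zane and Yara for 21, but a cheaper cover exists.
Choose Yara and Farah: together they cover drywall, insulation, tiling, roofing — every task.
Total fee: 11 + 8 = 19.
No cover costs less than 19.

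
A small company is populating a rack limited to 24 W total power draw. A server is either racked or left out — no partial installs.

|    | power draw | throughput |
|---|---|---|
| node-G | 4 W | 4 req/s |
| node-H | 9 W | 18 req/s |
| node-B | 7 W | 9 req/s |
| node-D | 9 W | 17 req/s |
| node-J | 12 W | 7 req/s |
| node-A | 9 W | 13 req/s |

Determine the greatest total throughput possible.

39

Allowing fractional choices, the relaxed optimum would be about 43.7, but servers are indivisible.
node-G + node-H + node-D: power draw 4 + 9 + 9 = 22 ≤ 24, throughput 4 + 18 + 17 = 39.
node-G + node-H + node-A: power draw 4 + 9 + 9 = 22 ≤ 24, throughput 4 + 18 + 13 = 35.
node-H + node-D: power draw 9 + 9 = 18 ≤ 24, throughput 18 + 17 = 35.
Best is node-G, node-H, and node-D with total throughput 39.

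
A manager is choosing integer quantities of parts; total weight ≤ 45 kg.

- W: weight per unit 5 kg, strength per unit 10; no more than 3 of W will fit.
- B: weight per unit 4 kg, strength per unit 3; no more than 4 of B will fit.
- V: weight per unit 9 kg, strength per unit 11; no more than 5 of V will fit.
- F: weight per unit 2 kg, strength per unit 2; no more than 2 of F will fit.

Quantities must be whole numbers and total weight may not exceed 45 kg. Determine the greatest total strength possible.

This is a bounded integer knapsack.
W has the best ratio (10/5); taking only W gives at most 3×10 = 30 (stopped by the supply cap of 3).
Mixing does better — 3×W, 3×V, and 1×F: weight 44 ≤ 45, strength 3·10 + 3·11 + 1·2 = 65.

65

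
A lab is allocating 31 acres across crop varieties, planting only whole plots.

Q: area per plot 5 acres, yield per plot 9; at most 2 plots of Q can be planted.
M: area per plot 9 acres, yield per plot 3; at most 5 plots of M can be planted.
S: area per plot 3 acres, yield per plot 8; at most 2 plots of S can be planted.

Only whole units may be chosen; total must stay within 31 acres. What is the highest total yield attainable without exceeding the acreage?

Take 2×Q, 1×M, and 2×S: area 25 ≤ 31, yield 2·9 + 1·3 + 2·8 = 37.
S has the best ratio (8/3) and is taken to its limit of 2; remaining capacity is filled optimally with the others.

37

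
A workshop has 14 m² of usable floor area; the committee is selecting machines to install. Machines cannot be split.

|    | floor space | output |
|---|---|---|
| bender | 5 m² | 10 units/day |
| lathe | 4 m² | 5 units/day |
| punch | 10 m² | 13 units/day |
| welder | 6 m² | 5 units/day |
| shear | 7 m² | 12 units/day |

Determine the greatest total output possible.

22

This is an integer program with binary decision variables.
lathe + punch: floor space 4 + 10 = 14 ≤ 14, output 5 + 13 = 18.
bender + shear: floor space 5 + 7 = 12 ≤ 14, output 10 + 12 = 22.
Best is bender and shear with total output 22.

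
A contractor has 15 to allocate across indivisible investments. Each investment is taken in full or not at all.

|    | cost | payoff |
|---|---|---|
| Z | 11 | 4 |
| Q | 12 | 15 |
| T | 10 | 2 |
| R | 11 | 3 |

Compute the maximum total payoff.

Allowing fractional choices, the relaxed optimum would be about 16.1, but investments are indivisible.
Q: cost 12 ≤ 15, payoff 15.
Z: cost 11 ≤ 15, payoff 4.
Best is Q with total payoff 15.

15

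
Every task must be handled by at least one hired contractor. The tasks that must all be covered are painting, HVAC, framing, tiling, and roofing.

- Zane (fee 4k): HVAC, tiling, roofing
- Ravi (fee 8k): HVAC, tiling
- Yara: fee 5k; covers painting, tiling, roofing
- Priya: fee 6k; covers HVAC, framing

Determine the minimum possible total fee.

11

This is a weighted set-cover instance.
The greedy cost-per-new-task heuristic would pick Zane, Yara, and Priya for 15, but a cheaper cover exists.
Choose Yara and Priya: together they cover painting, HVAC, framing, tiling, roofing — every task.
Total fee: 5 + 6 = 11.
No cover costs less than 11.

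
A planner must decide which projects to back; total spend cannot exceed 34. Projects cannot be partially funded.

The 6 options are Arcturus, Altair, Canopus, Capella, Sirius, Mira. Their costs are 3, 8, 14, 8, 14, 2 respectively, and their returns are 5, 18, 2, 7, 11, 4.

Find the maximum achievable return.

Allowing fractional choices, the relaxed optimum would be about 44.2, but projects are indivisible.
Altair + Capella + Sirius + Mira: cost 8 + 8 + 14 + 2 = 32 ≤ 34, return 18 + 7 + 11 + 4 = 40.
Arcturus + Altair + Capella + Sirius: cost 3 + 8 + 8 + 14 = 33 ≤ 34, return 5 + 18 + 7 + 11 = 41.
Best is Arcturus, Altair, Capella, and Sirius with total return 41.

41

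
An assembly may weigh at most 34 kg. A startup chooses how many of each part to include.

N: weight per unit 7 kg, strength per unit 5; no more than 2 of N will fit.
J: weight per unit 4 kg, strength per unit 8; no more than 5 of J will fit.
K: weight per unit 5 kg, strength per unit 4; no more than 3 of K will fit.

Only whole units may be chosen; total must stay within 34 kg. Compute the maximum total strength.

J has the best ratio (8/4); taking only J gives at most 5×8 = 40 (stopped by the supply cap of 5).
Mixing does better — 2×N and 5×J: weight 34 ≤ 34, strength 2·5 + 5·8 = 50.

50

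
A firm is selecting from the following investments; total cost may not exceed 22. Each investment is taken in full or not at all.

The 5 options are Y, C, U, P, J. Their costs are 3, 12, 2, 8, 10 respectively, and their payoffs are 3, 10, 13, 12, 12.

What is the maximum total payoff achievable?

U + P + J: cost 2 + 8 + 10 = 20 ≤ 22, payoff 13 + 12 + 12 = 37.
Y + U + P: cost 3 + 2 + 8 = 13 ≤ 22, payoff 3 + 13 + 12 = 28.
C + U + P: cost 12 + 2 + 8 = 22 ≤ 22, payoff 10 + 13 + 12 = 35.
Best is U, P, and J with total payoff 37.

37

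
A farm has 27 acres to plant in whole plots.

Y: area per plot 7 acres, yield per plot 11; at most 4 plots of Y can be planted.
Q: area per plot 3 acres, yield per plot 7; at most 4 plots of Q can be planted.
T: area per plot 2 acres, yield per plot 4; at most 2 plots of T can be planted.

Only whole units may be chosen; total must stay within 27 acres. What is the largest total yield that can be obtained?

2×Y, 3×Q, and 2×T: area 27 ≤ 27, yield 2·11 + 3·7 + 2·4 = 51.
2×Y and 4×Q: area 26 ≤ 27, yield 2·11 + 4·7 = 50.
Best is 51.

51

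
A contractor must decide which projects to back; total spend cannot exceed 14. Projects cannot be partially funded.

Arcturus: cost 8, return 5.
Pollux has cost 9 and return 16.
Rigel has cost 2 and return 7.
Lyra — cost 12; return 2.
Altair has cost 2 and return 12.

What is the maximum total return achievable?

35

Pollux + Rigel + Altair: cost 9 + 2 + 2 = 13 ≤ 14, return 16 + 7 + 12 = 35.
Pollux + Altair: cost 9 + 2 = 11 ≤ 14, return 16 + 12 = 28.
Arcturus + Rigel + Altair: cost 8 + 2 + 2 = 12 ≤ 14, return 5 + 7 + 12 = 24.
Best is Pollux, Rigel, and Altair with total return 35.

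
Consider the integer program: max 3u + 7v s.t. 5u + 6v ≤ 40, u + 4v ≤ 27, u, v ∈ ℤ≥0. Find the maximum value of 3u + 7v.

Relaxing integrality, the LP optimum is 46.67 at (u,v) = (0, 6.67), which is not an integer point.
(u,v)=(0,6): 5·0+6·6=36≤40, 1·0+4·6=24≤27, objective 42.
(u,v)=(1,5): 5·1+6·5=35≤40, 1·1+4·5=21≤27, objective 38.
The best lattice point is (0,6), giving 42.

42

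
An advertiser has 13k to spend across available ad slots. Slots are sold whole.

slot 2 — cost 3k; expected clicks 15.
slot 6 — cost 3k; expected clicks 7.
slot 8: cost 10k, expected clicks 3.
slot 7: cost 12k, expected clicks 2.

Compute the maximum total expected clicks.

Treat it as a binary knapsack problem.
Take slot 2 and slot 6: cost 3 + 3 = 6 ≤ 13, expected clicks 15 + 7 = 22.
No other feasible combination does better.

22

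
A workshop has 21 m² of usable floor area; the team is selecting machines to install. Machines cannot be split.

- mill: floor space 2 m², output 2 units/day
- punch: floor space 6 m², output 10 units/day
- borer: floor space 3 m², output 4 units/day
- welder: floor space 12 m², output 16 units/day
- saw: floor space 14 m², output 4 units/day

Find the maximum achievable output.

30

This is an integer program with binary decision variables.
Take punch, borer, and welder: floor space 6 + 3 + 12 = 21 ≤ 21, output 10 + 4 + 16 = 30.
No other feasible combination does better.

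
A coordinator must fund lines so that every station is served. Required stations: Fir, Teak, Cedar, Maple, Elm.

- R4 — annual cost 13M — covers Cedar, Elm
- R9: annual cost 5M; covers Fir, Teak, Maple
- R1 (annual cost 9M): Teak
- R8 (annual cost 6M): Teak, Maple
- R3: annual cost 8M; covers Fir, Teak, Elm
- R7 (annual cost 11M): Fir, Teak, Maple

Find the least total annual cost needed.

Choose R4 and R9: together they cover Fir, Teak, Cedar, Maple, Elm — every station.
Total annual cost: 13 + 5 = 18.
No cover costs less than 18.

18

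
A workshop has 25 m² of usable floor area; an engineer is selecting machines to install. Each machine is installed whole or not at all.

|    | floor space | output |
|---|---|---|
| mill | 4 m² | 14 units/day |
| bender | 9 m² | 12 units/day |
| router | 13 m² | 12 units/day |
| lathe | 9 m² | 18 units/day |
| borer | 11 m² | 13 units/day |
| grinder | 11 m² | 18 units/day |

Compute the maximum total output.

50

Allowing fractional choices, the relaxed optimum would be about 51.3, but machines are indivisible.
mill + lathe + grinder: floor space 4 + 9 + 11 = 24 ≤ 25, output 14 + 18 + 18 = 50.
mill + lathe + borer: floor space 4 + 9 + 11 = 24 ≤ 25, output 14 + 18 + 13 = 45.
mill + bender + lathe: floor space 4 + 9 + 9 = 22 ≤ 25, output 14 + 12 + 18 = 44.
Best is mill, lathe, and grinder with total output 50.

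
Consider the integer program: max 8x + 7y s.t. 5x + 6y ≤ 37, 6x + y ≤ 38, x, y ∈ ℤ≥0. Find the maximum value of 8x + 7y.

Relaxing integrality, the LP optimum is 56.52 at (x,y) = (6.16, 1.03), which is not an integer point.
(x,y)=(6,1) is feasible, giving 55.
(x,y)=(5,2) is feasible, giving 54.
(x,y)=(6,0) is feasible, giving 48.
(x,y)=(5,1) is feasible, giving 47.
No feasible integer point exceeds 55.

55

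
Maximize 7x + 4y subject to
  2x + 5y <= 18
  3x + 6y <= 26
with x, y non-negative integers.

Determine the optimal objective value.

56

Relaxing integrality, the LP optimum is 60.67 at (x,y) = (8.67, 0), which is not an integer point.
(x,y)=(8,0): 2·8+5·0=16≤18, 3·8+6·0=24≤26, objective 56.
(x,y)=(7,0): 2·7+5·0=14≤18, 3·7+6·0=21≤26, objective 49.
Maximum is 56 at (x,y)=(8,0).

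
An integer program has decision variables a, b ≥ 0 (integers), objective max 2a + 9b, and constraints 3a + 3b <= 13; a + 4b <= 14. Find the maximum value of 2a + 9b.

29

(a,b)=(1,3) is feasible, giving 29.
(a,b)=(0,3) is feasible, giving 27.
(a,b)=(2,2) is feasible, giving 22.
Maximum is 29 at (a,b)=(1,3).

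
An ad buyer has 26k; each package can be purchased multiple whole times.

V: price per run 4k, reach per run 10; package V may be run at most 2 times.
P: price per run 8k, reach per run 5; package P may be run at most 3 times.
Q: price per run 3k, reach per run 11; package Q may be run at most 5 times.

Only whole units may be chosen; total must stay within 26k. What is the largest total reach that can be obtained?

2×V and 5×Q: price 23 ≤ 26, reach 2·10 + 5·11 = 75.
1×V and 5×Q: price 19 ≤ 26, reach 1·10 + 5·11 = 65.
Best is 75.

75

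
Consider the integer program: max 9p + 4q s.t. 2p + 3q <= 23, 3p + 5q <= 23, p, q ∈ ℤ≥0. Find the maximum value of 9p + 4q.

Relaxing integrality, the LP optimum is 69.00 at (p,q) = (7.67, 0), which is not an integer point.
(p,q)=(7,0): 2·7+3·0=14≤23, 3·7+5·0=21≤23, objective 63.
(p,q)=(6,1): 2·6+3·1=15≤23, 3·6+5·1=23≤23, objective 58.
Maximum is 63 at (p,q)=(7,0).

63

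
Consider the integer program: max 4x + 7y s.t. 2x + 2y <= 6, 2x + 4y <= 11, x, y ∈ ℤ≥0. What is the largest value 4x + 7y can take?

18

(x,y)=(1,2): 2·1+2·2=6≤6, 2·1+4·2=10≤11, objective 18.
(x,y)=(2,1): 2·2+2·1=6≤6, 2·2+4·1=8≤11, objective 15.
(x,y)=(0,2): 2·0+2·2=4≤6, 2·0+4·2=8≤11, objective 14.
(x,y)=(1,1): 2·1+2·1=4≤6, 2·1+4·1=6≤11, objective 11.
No feasible integer point exceeds 18.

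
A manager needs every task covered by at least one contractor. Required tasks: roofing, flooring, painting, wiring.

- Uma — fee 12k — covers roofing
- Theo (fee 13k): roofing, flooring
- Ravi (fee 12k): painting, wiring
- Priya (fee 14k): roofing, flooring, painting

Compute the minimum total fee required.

25

This is an integer covering problem.
Choose Theo and Ravi: together they cover roofing, flooring, painting, wiring — every task.
Total fee: 13 + 12 = 25.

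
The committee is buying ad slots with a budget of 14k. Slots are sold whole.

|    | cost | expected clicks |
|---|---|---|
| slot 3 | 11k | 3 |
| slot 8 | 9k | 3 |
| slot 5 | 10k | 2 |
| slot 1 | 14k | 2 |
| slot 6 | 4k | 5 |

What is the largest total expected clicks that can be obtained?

slot 6: cost 4 ≤ 14, expected clicks 5.
slot 5 + slot 6: cost 10 + 4 = 14 ≤ 14, expected clicks 2 + 5 = 7.
slot 8 + slot 6: cost 9 + 4 = 13 ≤ 14, expected clicks 3 + 5 = 8.
Best is slot 8 and slot 6 with total expected clicks 8.

8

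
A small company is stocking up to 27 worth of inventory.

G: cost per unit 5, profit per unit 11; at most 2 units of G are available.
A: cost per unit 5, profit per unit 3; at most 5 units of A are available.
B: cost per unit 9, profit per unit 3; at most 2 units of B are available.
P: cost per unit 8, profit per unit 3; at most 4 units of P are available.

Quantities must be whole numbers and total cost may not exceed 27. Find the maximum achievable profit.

31

2×G and 2×P: cost 26 ≤ 27, profit 2·11 + 2·3 = 28.
2×G and 3×A: cost 25 ≤ 27, profit 2·11 + 3·3 = 31.
Best is 31.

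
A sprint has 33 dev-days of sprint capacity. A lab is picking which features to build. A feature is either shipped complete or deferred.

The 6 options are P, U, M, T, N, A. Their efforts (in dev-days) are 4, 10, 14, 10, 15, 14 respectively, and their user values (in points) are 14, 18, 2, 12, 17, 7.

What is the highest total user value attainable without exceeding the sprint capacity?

P + U + N: effort 4 + 10 + 15 = 29 ≤ 33, user value 14 + 18 + 17 = 49.
P + U + T: effort 4 + 10 + 10 = 24 ≤ 33, user value 14 + 18 + 12 = 44.
P + T + N: effort 4 + 10 + 15 = 29 ≤ 33, user value 14 + 12 + 17 = 43.
Best is P, U, and N with total user value 49.

49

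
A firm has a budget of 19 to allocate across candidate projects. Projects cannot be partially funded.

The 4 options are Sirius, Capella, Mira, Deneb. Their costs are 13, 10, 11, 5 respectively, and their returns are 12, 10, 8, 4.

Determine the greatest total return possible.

16

Capella + Deneb: cost 10 + 5 = 15 ≤ 19, return 10 + 4 = 14.
Sirius + Deneb: cost 13 + 5 = 18 ≤ 19, return 12 + 4 = 16.
Best is Sirius and Deneb with total return 16.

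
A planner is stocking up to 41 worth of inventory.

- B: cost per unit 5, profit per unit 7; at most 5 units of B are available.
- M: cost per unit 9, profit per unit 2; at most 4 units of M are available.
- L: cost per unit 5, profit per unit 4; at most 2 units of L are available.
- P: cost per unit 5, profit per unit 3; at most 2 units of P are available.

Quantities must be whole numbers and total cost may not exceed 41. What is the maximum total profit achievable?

B has the best ratio (7/5); taking only B gives at most 5×7 = 35 (stopped by the supply cap of 5).
Mixing does better — 5×B, 2×L, and 1×P: cost 40 ≤ 41, profit 5·7 + 2·4 + 1·3 = 46.

46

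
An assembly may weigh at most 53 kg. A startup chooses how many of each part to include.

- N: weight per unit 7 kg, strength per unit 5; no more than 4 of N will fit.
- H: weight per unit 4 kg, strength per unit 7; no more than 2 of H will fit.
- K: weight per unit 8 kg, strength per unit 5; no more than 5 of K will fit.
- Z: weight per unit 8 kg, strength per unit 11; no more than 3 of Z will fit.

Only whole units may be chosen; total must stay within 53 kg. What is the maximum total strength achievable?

This is a bounded integer knapsack.
Take 3×N, 2×H, and 3×Z: weight 53 ≤ 53, strength 3·5 + 2·7 + 3·11 = 62.
H has the best ratio (7/4) and is taken to its limit of 2; remaining capacity is filled optimally with the others.

62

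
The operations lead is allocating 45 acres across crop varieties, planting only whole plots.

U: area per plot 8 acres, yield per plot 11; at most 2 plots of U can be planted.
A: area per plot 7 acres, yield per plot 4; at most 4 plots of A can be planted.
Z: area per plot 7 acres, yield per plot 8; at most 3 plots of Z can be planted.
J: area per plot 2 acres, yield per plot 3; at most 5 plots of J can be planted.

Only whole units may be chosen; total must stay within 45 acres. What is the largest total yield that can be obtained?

J has the best ratio (3/2); taking only J gives at most 5×3 = 15 (stopped by the supply cap of 5).
Mixing does better — 2×U, 3×Z, and 4×J: area 45 ≤ 45, yield 2·11 + 3·8 + 4·3 = 58.

58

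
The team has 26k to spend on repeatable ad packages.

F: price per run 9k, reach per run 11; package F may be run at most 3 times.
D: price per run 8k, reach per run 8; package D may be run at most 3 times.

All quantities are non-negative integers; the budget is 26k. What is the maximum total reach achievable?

30

This is a bounded integer knapsack.
F has the best ratio (11/9); taking only F gives at most 2×11 = 22 (stopped by the price limit).
Mixing does better — 2×F and 1×D: price 26 ≤ 26, reach 2·11 + 1·8 = 30.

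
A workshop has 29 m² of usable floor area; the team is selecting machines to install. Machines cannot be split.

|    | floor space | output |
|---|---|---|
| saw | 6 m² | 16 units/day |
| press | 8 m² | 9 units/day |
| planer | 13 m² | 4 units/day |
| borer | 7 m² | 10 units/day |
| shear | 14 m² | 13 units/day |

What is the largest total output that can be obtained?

39

Allowing fractional choices, the relaxed optimum would be about 42.4, but machines are indivisible.
saw + press + shear: floor space 6 + 8 + 14 = 28 ≤ 29, output 16 + 9 + 13 = 38.
saw + borer + shear: floor space 6 + 7 + 14 = 27 ≤ 29, output 16 + 10 + 13 = 39.
Best is saw, borer, and shear with total output 39.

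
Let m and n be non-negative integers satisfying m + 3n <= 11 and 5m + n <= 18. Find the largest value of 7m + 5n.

31

Relaxing integrality, the LP optimum is 34.71 at (m,n) = (3.07, 2.64), which is not an integer point.
(m,n)=(3,2): 1·3+3·2=9≤11, 5·3+1·2=17≤18, objective 31.
(m,n)=(2,3): 1·2+3·3=11≤11, 5·2+1·3=13≤18, objective 29.
(m,n)=(3,1): 1·3+3·1=6≤11, 5·3+1·1=16≤18, objective 26.
(m,n)=(2,2): 1·2+3·2=8≤11, 5·2+1·2=12≤18, objective 24.
The best lattice point is (3,2), giving 31.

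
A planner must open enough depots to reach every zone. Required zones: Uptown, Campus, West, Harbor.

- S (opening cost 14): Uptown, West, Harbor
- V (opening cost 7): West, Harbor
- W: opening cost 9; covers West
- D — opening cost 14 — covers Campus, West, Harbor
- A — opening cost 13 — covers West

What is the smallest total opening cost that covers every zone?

This is an integer covering problem.
The greedy cost-per-new-zone heuristic would pick V, S, and D for 35, but a cheaper cover exists.
Choose S and D: together they cover Uptown, Campus, West, Harbor — every zone.
Total opening cost: 14 + 14 = 28.
No cover costs less than 28.

28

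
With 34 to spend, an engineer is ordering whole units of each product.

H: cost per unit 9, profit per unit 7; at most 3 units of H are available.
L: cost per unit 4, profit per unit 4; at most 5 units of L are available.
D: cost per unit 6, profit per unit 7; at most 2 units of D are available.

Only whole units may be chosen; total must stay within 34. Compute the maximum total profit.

D has the best ratio (7/6); taking only D gives at most 2×7 = 14 (stopped by the supply cap of 2).
Mixing does better — 5×L and 2×D: cost 32 ≤ 34, profit 5·4 + 2·7 = 34.

34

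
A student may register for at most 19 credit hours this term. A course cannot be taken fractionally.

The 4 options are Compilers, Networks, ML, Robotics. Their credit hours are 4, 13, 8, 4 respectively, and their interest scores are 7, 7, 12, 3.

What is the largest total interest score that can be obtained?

This is an integer program with binary decision variables.
Take Compilers, ML, and Robotics: credit hours 4 + 8 + 4 = 16 ≤ 19, interest score 7 + 12 + 3 = 22.
No other feasible combination does better.

22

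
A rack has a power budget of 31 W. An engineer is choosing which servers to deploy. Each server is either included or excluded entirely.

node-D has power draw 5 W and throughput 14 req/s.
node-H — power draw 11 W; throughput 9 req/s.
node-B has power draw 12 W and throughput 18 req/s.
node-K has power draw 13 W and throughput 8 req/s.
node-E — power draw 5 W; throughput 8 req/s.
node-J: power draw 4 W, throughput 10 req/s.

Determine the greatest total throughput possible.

50

This is a 0-1 knapsack instance.
Allowing fractional choices, the relaxed optimum would be about 54.1, but servers are indivisible.
node-D + node-B + node-E + node-J: power draw 5 + 12 + 5 + 4 = 26 ≤ 31, throughput 14 + 18 + 8 + 10 = 50.
node-D + node-H + node-E + node-J: power draw 5 + 11 + 5 + 4 = 25 ≤ 31, throughput 14 + 9 + 8 + 10 = 41.
node-D + node-B + node-J: power draw 5 + 12 + 4 = 21 ≤ 31, throughput 14 + 18 + 10 = 42.
Best is node-D, node-B, node-E, and node-J with total throughput 50.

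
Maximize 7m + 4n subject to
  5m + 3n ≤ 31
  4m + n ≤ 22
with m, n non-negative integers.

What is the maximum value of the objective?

(m,n)=(5,2): 5·5+3·2=31≤31, 4·5+1·2=22≤22, objective 43.
(m,n)=(4,3): 5·4+3·3=29≤31, 4·4+1·3=19≤22, objective 40.
(m,n)=(5,1): 5·5+3·1=28≤31, 4·5+1·1=21≤22, objective 39.
(m,n)=(4,2): 5·4+3·2=26≤31, 4·4+1·2=18≤22, objective 36.
No feasible integer point exceeds 43.

43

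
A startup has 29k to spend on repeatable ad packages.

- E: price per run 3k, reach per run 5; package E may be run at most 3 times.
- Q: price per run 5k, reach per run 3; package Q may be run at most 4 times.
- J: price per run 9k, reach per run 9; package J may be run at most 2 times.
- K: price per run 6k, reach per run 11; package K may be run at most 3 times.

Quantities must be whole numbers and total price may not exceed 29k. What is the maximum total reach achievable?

K has the best ratio (11/6); taking only K gives at most 3×11 = 33 (stopped by the supply cap of 3).
Mixing does better — 3×E and 3×K: price 27 ≤ 29, reach 3·5 + 3·11 = 48.

48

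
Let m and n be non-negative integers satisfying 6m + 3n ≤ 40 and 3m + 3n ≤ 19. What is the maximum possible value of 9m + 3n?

The continuous relaxation peaks at (6.33, 0) with value 57.00; rounding to a feasible lattice point costs some objective.
(m,n)=(6,0): 6·6+3·0=36≤40, 3·6+3·0=18≤19, objective 54.
(m,n)=(5,1): 6·5+3·1=33≤40, 3·5+3·1=18≤19, objective 48.
(m,n)=(5,0): 6·5+3·0=30≤40, 3·5+3·0=15≤19, objective 45.
The best lattice point is (6,0), giving 54.

54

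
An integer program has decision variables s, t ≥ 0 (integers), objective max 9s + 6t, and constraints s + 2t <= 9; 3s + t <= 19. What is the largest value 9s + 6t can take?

60

(s,t)=(6,1) is feasible, giving 60.
(s,t)=(5,2) is feasible, giving 57.
The best lattice point is (6,1), giving 60.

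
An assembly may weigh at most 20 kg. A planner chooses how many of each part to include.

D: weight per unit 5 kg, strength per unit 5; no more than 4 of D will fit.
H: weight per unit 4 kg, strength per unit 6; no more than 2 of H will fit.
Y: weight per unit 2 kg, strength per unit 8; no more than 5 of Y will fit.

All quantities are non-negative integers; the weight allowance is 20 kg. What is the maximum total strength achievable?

52

Take 2×H and 5×Y: weight 18 ≤ 20, strength 2·6 + 5·8 = 52.
Y has the best ratio (8/2) and is taken to its limit of 5; remaining capacity is filled optimally with the others.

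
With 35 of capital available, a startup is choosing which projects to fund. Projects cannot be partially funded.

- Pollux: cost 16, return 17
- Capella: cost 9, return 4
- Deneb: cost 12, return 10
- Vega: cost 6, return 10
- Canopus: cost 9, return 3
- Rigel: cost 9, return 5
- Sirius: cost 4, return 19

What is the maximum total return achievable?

This is a 0-1 knapsack instance.
Pollux + Vega + Rigel + Sirius: cost 16 + 6 + 9 + 4 = 35 ≤ 35, return 17 + 10 + 5 + 19 = 51.
Pollux + Capella + Vega + Sirius: cost 16 + 9 + 6 + 4 = 35 ≤ 35, return 17 + 4 + 10 + 19 = 50.
Best is Pollux, Vega, Rigel, and Sirius with total return 51.

51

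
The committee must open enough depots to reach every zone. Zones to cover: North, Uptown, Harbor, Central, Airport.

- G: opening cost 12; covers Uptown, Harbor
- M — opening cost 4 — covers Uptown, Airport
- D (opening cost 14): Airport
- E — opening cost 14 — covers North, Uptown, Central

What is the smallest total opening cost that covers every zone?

30

Choose G, M, and E: together they cover North, Uptown, Harbor, Central, Airport — every zone.
Total opening cost: 12 + 4 + 14 = 30.
No cover costs less than 30.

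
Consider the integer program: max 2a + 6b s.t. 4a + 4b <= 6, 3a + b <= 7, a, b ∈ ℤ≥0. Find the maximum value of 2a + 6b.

The continuous relaxation peaks at (0, 1.5) with value 9.00; rounding to a feasible lattice point costs some objective.
(a,b)=(0,1): 4·0+4·1=4≤6, 3·0+1·1=1≤7, objective 6.
(a,b)=(1,0): 4·1+4·0=4≤6, 3·1+1·0=3≤7, objective 2.
The best lattice point is (0,1), giving 6.

6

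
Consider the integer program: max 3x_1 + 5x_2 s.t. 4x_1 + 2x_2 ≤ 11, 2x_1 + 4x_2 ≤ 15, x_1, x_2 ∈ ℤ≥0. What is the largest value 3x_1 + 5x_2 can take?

18

(x_1,x_2)=(1,3): 4·1+2·3=10≤11, 2·1+4·3=14≤15, objective 18.
(x_1,x_2)=(0,3): 4·0+2·3=6≤11, 2·0+4·3=12≤15, objective 15.
No feasible integer point exceeds 18.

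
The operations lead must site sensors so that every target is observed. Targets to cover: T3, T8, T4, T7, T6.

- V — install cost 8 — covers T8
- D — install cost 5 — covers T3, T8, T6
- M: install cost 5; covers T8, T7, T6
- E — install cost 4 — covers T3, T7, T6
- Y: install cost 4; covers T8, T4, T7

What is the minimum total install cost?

Choose E and Y: together they cover T3, T8, T4, T7, T6 — every target.
Total install cost: 4 + 4 = 8.
No cover costs less than 8.

8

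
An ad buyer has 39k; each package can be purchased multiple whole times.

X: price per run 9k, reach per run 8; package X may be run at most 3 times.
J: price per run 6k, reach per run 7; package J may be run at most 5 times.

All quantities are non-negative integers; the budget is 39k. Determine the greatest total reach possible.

43

J has the best ratio (7/6); taking only J gives at most 5×7 = 35 (stopped by the supply cap of 5).
Mixing does better — 1×X and 5×J: price 39 ≤ 39, reach 1·8 + 5·7 = 43.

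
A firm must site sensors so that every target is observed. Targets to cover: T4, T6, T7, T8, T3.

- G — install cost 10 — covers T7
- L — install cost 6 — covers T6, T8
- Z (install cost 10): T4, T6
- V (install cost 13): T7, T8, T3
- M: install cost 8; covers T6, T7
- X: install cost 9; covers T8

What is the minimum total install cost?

The greedy cost-per-new-target heuristic would pick L, V, and Z for 29, but a cheaper cover exists.
Choose Z and V: together they cover T4, T6, T7, T8, T3 — every target.
Total install cost: 10 + 13 = 23.
No cover costs less than 23.

23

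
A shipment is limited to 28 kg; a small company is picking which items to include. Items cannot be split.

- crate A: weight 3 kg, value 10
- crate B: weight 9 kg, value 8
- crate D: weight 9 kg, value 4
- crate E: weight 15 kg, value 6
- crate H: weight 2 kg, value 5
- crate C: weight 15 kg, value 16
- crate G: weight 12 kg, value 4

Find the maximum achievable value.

34

This is an integer program with binary decision variables.
Allowing fractional choices, the relaxed optimum would be about 38.1, but items are indivisible.
crate A + crate B + crate C: weight 3 + 9 + 15 = 27 ≤ 28, value 10 + 8 + 16 = 34.
crate A + crate H + crate C: weight 3 + 2 + 15 = 20 ≤ 28, value 10 + 5 + 16 = 31.
crate A + crate D + crate C: weight 3 + 9 + 15 = 27 ≤ 28, value 10 + 4 + 16 = 30.
Best is crate A, crate B, and crate C with total value 34.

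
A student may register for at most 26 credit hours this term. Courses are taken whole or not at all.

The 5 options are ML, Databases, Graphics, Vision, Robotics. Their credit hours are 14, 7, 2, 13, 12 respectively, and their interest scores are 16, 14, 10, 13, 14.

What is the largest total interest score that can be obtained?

ML + Databases + Graphics: credit hours 14 + 7 + 2 = 23 ≤ 26, interest score 16 + 14 + 10 = 40.
Databases + Graphics + Robotics: credit hours 7 + 2 + 12 = 21 ≤ 26, interest score 14 + 10 + 14 = 38.
Databases + Graphics + Vision: credit hours 7 + 2 + 13 = 22 ≤ 26, interest score 14 + 10 + 13 = 37.
Best is ML, Databases, and Graphics with total interest score 40.

40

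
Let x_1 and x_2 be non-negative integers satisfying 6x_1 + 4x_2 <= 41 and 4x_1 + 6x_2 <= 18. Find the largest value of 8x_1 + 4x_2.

32

(x_1,x_2)=(4,0): 6·4+4·0=24≤41, 4·4+6·0=16≤18, objective 32.
(x_1,x_2)=(3,1): 6·3+4·1=22≤41, 4·3+6·1=18≤18, objective 28.
(x_1,x_2)=(3,0): 6·3+4·0=18≤41, 4·3+6·0=12≤18, objective 24.
No feasible integer point exceeds 32.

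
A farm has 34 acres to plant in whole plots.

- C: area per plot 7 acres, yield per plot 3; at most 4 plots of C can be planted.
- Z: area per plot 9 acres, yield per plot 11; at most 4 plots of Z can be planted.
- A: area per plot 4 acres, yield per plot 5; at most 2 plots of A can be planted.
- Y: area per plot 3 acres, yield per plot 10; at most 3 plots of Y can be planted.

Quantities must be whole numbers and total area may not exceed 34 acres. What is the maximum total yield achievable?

Take 2×Z, 1×A, and 3×Y: area 31 ≤ 34, yield 2·11 + 1·5 + 3·10 = 57.
Y has the best ratio (10/3) and is taken to its limit of 3; remaining capacity is filled optimally with the others.

57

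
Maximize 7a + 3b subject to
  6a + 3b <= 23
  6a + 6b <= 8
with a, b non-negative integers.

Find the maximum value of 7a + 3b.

Relaxing integrality, the LP optimum is 9.33 at (a,b) = (1.33, 0), which is not an integer point.
(a,b)=(1,0): 6·1+3·0=6≤23, 6·1+6·0=6≤8, objective 7.
(a,b)=(0,1): 6·0+3·1=3≤23, 6·0+6·1=6≤8, objective 3.
(a,b)=(0,0): 6·0+3·0=0≤23, 6·0+6·0=0≤8, objective 0.
Maximum is 7 at (a,b)=(1,0).

7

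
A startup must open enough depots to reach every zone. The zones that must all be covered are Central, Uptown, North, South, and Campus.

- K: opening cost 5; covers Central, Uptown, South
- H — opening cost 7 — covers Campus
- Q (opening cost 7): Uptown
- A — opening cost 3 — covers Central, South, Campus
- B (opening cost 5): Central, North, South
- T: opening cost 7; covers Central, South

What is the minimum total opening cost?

13

Choose K, A, and B: together they cover Central, Uptown, North, South, Campus — every zone.
Total opening cost: 5 + 3 + 5 = 13.
No cover costs less than 13.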